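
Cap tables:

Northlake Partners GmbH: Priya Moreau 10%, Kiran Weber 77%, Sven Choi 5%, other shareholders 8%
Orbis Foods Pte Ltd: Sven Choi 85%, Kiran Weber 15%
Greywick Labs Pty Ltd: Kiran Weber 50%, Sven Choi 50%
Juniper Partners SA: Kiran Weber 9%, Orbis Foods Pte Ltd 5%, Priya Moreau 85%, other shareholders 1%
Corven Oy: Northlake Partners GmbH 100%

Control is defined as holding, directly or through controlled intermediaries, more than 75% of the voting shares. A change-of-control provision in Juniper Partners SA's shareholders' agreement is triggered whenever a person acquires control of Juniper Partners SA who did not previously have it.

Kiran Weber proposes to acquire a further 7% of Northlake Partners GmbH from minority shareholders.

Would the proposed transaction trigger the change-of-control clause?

No

The purchase changes only Kiran's holdings, so Kiran is the only person who could newly come to control Juniper.
Kiran holds 77% of Northlake, so Kiran controls Northlake.
Northlake holds 100% of Corven, so Kiran controls Corven.
In Juniper, Kiran's side holds only 9%, not > 75%.
So before the transaction, Kiran does not control Juniper.
After the purchase, Kiran's direct stake in Northlake rises to 77% + 7% = 84%.
Kiran holds 84% of Northlake, so Kiran controls Northlake.
After the transaction, Kiran's side holds 9% of Juniper, not > 75%, so Kiran still does not control Juniper.
No new person acquires control, so the clause is not triggered.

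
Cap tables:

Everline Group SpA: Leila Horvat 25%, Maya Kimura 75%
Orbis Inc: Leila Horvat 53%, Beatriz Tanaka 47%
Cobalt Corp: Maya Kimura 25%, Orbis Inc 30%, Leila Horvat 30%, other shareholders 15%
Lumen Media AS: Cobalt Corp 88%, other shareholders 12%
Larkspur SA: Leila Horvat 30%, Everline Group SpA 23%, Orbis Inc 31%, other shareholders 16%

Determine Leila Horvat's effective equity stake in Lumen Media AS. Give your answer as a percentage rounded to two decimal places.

40.39%

Leila reaches Lumen along 2 paths.
Via Orbis → Cobalt: 53% × 30% × 88% = 13.992%.
Via Cobalt: 30% × 88% = 26.4%.
Total: 13.992% + 26.4% = 40.392%.
Rounded: 40.39%.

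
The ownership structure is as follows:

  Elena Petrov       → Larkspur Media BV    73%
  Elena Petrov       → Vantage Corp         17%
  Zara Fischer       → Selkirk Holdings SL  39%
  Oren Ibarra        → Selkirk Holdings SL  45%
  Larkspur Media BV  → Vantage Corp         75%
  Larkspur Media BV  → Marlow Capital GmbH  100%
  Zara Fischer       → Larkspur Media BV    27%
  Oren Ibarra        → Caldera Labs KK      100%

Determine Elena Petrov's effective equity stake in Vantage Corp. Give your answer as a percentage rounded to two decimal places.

71.75%

Elena reaches Vantage along 2 paths.
Direct stake: 17% = 17%.
Via Larkspur: 73% × 75% = 54.75%.
Total: 17% + 54.75% = 71.75%.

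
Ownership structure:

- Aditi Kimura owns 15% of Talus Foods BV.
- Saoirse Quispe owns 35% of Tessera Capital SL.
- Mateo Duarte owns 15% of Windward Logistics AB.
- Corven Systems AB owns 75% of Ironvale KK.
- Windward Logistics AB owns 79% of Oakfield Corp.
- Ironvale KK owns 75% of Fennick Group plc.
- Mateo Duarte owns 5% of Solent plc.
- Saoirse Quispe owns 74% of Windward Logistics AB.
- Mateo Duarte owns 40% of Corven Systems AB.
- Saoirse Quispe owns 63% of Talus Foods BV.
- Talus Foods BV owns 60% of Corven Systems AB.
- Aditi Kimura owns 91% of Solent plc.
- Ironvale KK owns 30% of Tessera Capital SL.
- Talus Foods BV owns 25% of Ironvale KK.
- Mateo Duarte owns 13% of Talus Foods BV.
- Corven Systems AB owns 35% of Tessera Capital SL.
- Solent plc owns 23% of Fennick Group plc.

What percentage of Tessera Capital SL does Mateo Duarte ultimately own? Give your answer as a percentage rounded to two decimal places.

28.46%

Mateo reaches Tessera along 5 paths.
Via Corven: 40% × 35% = 14%.
Via Talus → Corven: 13% × 60% × 35% = 2.73%.
Via Corven → Ironvale: 40% × 75% × 30% = 9%.
Via Talus → Corven → Ironvale: 13% × 60% × 75% × 30% = 1.755%.
Via Talus → Ironvale: 13% × 25% × 30% = 0.975%.
Total: 14% + 2.73% + 9% + 1.755% + 0.975% = 28.46%.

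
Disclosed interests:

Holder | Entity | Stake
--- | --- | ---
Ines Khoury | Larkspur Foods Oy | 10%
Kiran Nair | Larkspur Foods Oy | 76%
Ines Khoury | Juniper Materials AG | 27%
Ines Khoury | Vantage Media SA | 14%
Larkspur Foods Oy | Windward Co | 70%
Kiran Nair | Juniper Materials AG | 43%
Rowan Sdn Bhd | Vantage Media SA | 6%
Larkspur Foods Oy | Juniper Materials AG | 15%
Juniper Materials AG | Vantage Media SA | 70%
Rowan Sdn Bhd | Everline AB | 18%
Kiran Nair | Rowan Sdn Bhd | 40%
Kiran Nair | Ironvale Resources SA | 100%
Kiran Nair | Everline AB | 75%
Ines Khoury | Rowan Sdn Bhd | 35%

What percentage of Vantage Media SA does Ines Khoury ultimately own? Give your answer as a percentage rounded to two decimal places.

Ines reaches Vantage along 4 paths.
Via Rowan: 35% × 6% = 2.1%.
Via Juniper: 27% × 70% = 18.9%.
Via Larkspur → Juniper: 10% × 15% × 70% = 1.05%.
Direct stake: 14% = 14%.
Total: 2.1% + 18.9% + 1.05% + 14% = 36.05%.

36.05%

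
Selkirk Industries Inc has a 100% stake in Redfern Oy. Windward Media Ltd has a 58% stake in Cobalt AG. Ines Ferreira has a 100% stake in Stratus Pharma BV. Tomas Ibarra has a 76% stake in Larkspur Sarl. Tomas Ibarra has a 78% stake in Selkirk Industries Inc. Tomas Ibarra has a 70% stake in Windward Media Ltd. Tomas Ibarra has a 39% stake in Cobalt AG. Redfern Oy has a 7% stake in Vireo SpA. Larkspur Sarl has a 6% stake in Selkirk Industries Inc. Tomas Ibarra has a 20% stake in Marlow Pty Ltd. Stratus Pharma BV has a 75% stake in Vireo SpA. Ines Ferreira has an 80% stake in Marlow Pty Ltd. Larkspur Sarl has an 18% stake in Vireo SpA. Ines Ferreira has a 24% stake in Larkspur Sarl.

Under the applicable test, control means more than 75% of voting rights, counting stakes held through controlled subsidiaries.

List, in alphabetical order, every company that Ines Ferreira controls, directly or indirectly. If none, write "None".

Marlow Pty Ltd, Stratus Pharma BV

Ines holds 80% of Marlow, so Ines controls Marlow.
Ines holds 100% of Stratus, so Ines controls Stratus.
No other company's threshold is met.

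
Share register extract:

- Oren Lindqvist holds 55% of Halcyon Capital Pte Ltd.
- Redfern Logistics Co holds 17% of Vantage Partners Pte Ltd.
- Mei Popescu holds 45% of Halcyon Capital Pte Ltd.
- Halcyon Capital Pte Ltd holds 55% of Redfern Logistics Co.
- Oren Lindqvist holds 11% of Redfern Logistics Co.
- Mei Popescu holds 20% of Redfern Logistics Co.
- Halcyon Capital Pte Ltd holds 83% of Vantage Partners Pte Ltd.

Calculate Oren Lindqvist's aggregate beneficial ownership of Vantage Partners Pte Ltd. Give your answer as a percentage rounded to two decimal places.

52.66%

Oren reaches Vantage along 3 paths.
Via Halcyon: 55% × 83% = 45.65%.
Via Halcyon → Redfern: 55% × 55% × 17% = 5.1425%.
Via Redfern: 11% × 17% = 1.87%.
Total: 45.65% + 5.1425% + 1.87% = 52.6625%.
Rounded: 52.66%.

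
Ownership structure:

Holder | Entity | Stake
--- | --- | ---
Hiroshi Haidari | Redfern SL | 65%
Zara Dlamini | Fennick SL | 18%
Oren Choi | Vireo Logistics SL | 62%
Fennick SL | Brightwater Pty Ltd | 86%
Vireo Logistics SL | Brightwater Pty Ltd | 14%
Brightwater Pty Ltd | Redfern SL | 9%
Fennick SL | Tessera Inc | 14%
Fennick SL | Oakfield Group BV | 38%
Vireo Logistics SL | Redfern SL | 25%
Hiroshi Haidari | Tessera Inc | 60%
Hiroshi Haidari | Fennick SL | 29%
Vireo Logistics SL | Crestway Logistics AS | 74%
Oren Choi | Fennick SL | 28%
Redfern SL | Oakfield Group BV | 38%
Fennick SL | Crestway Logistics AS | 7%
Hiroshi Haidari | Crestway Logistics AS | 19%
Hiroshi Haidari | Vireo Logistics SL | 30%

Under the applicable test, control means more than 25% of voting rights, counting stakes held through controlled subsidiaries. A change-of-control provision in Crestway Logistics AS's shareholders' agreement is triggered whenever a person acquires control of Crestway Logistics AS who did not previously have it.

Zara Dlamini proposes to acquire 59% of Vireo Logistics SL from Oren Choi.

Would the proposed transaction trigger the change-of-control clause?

Yes

The purchase adds only to Zara's holdings (Oren's stake shrinks), so Zara is the only person who could newly come to control Crestway.
Zara's largest direct stake is 18% in Fennick, which does not meet the threshold, so Zara controls no company.
Neither Zara nor any entity Zara controls holds any voting interest in Crestway.
So before the transaction, Zara does not control Crestway.
After the purchase, Zara holds 59% of Vireo directly, and Oren's stake falls to 3%.
Zara holds 59% of Vireo, so Zara controls Vireo.
Vireo holds 74% of Crestway, so Zara controls Crestway.
Zara did not control Crestway before and does after, so the clause is triggered.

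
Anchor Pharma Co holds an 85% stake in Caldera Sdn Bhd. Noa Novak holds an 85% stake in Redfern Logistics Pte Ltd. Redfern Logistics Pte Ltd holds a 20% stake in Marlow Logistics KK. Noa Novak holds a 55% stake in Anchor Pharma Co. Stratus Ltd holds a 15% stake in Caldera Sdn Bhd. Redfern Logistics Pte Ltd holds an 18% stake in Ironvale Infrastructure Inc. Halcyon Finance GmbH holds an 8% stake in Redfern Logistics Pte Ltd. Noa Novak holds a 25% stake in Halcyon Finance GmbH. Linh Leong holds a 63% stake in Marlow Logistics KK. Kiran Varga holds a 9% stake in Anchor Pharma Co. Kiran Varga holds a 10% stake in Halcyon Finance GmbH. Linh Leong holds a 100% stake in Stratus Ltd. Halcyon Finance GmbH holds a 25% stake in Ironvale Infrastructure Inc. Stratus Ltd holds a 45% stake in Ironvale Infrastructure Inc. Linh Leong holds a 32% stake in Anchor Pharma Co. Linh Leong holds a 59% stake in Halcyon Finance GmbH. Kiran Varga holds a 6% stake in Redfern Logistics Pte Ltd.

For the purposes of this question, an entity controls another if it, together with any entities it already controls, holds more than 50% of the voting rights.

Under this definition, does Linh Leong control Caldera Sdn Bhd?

No

Linh holds 59% of Halcyon, so Linh controls Halcyon.
Linh holds 100% of Stratus, so Linh controls Stratus.
Linh holds 63% of Marlow, so Linh controls Marlow.
Stratus and Halcyon together hold 45% + 25% = 70% of Ironvale, so Linh controls Ironvale.
In Caldera, Linh's side holds only 15%, not > 50%.
So Linh does not control Caldera.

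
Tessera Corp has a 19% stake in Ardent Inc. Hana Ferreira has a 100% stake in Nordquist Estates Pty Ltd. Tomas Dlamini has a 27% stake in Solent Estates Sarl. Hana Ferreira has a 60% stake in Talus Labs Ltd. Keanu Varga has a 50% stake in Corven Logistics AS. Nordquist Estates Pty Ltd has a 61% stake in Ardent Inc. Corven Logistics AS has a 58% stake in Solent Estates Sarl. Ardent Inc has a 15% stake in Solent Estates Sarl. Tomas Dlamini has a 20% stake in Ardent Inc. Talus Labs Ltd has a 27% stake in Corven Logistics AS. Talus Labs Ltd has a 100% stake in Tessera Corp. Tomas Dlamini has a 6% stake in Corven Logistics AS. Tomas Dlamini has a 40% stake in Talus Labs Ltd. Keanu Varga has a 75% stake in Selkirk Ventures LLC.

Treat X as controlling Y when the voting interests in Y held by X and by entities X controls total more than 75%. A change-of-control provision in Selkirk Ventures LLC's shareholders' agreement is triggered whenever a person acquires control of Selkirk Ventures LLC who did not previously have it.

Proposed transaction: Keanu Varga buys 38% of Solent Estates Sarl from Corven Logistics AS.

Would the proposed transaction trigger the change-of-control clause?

No

The purchase adds only to Keanu's holdings (Corven's stake shrinks), so Keanu is the only person who could newly come to control Selkirk.
Keanu's largest direct stake is 75% in Selkirk, which does not meet the threshold, so Keanu controls no company.
In Selkirk, Keanu's side holds only 75%, not > 75%.
So before the transaction, Keanu does not control Selkirk.
After the purchase, Keanu holds 38% of Solent directly, and Corven's stake falls to 20%.
Keanu's side now holds 38% of Solent, not > 75%, so Keanu still does not control Solent.
After the transaction, Keanu's side holds 75% of Selkirk, not > 75%, so Keanu still does not control Selkirk.
No new person acquires control, so the clause is not triggered.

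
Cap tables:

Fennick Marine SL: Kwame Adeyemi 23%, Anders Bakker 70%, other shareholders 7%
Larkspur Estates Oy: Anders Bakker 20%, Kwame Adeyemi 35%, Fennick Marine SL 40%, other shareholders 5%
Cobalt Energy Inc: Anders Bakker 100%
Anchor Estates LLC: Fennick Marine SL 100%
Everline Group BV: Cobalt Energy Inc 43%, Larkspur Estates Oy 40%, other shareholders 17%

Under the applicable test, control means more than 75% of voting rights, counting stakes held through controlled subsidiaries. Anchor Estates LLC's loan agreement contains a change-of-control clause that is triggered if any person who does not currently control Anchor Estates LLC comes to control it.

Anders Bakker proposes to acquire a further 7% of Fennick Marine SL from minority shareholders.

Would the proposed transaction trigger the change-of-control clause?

The purchase changes only Anders's holdings, so Anders is the only person who could newly come to control Anchor.
Anders holds 100% of Cobalt, so Anders controls Cobalt.
Neither Anders nor any entity Anders controls holds any voting interest in Anchor.
So before the transaction, Anders does not control Anchor.
After the purchase, Anders's direct stake in Fennick rises to 70% + 7% = 77%.
Anders holds 77% of Fennick, so Anders controls Fennick.
Fennick holds 100% of Anchor, so Anders controls Anchor.
Anders did not control Anchor before and does after, so the clause is triggered.

Yes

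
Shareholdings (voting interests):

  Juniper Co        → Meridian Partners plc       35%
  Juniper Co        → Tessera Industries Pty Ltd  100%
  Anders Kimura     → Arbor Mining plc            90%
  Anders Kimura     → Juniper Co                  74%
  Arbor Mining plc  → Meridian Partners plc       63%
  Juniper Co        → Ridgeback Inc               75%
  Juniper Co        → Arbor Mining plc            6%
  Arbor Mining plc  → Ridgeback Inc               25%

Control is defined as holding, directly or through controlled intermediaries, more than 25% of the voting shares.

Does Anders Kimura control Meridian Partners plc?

Yes

Anders holds 74% of Juniper, so Anders controls Juniper.
Anders and Juniper together hold 90% + 6% = 96% of Arbor, so Anders controls Arbor.
Juniper and Arbor together hold 35% + 63% = 98% of Meridian, so Anders controls Meridian.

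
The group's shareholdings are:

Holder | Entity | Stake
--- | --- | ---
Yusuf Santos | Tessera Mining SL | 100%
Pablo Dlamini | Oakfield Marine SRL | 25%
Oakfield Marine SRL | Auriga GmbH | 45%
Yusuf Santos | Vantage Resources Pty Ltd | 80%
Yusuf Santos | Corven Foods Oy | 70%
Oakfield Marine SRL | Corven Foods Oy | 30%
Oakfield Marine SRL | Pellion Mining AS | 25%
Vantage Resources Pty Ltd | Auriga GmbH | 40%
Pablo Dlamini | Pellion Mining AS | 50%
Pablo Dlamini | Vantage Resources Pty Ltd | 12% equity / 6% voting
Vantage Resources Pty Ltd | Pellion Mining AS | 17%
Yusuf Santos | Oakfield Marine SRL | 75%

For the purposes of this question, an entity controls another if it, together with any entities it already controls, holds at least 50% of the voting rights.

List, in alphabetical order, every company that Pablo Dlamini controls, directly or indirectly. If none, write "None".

Pablo holds 50% of Pellion, so Pablo controls Pellion.
No other company's threshold is met.

Pellion Mining AS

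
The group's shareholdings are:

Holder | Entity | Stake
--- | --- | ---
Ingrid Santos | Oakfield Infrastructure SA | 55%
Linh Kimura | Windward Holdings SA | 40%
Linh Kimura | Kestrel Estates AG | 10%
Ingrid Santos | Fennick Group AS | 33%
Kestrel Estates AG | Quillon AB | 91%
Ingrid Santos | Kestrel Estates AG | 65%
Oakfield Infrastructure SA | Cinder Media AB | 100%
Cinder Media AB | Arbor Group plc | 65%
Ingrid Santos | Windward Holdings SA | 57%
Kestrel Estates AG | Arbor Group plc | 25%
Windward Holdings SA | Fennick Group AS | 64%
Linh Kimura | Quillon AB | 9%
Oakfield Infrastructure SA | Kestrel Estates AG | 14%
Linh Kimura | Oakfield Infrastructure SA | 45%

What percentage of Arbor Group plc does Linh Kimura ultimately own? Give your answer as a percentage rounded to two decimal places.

33.33%

Linh reaches Arbor along 3 paths.
Via Oakfield → Cinder: 45% × 100% × 65% = 29.25%.
Via Kestrel: 10% × 25% = 2.5%.
Via Oakfield → Kestrel: 45% × 14% × 25% = 1.575%.
Total: 29.25% + 2.5% + 1.575% = 33.325%.
Rounded: 33.33%.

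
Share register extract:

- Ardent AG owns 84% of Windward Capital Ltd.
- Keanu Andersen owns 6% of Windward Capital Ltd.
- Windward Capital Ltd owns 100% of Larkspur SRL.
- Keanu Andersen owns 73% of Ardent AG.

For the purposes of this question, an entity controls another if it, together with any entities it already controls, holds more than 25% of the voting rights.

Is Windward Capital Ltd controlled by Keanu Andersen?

Keanu holds 73% of Ardent, so Keanu controls Ardent.
Ardent and Keanu together hold 84% + 6% = 90% of Windward, so Keanu controls Windward.

Yes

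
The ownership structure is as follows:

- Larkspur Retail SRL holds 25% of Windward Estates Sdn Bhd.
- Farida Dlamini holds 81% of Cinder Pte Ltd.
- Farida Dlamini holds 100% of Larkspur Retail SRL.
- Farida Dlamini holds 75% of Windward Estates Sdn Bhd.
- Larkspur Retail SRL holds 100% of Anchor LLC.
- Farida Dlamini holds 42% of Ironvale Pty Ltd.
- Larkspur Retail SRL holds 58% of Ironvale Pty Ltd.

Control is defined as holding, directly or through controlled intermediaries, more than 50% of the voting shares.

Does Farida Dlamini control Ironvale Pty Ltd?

Farida holds 100% of Larkspur, so Farida controls Larkspur.
Farida and Larkspur together hold 42% + 58% = 100% of Ironvale, so Farida controls Ironvale.

Yes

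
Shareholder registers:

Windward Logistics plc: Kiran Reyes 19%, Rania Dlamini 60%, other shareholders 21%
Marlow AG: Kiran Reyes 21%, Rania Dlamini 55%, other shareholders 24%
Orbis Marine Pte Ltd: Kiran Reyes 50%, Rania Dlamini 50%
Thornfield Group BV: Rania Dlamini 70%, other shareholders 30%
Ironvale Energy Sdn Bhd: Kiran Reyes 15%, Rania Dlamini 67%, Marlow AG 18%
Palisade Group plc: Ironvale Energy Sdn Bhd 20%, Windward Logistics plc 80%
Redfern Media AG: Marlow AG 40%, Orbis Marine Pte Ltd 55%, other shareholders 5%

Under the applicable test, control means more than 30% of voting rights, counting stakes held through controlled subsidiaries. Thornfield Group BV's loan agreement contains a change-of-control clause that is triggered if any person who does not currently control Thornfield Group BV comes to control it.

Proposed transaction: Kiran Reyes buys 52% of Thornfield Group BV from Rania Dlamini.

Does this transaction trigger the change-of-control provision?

Yes

The purchase adds only to Kiran's holdings (Rania's stake shrinks), so Kiran is the only person who could newly come to control Thornfield.
Kiran holds 50% of Orbis, so Kiran controls Orbis.
Orbis holds 55% of Redfern, so Kiran controls Redfern.
Neither Kiran nor any entity Kiran controls holds any voting interest in Thornfield.
So before the transaction, Kiran does not control Thornfield.
After the purchase, Kiran holds 52% of Thornfield directly, and Rania's stake falls to 18%.
Kiran holds 52% of Thornfield, so Kiran controls Thornfield.
Kiran did not control Thornfield before and does after, so the clause is triggered.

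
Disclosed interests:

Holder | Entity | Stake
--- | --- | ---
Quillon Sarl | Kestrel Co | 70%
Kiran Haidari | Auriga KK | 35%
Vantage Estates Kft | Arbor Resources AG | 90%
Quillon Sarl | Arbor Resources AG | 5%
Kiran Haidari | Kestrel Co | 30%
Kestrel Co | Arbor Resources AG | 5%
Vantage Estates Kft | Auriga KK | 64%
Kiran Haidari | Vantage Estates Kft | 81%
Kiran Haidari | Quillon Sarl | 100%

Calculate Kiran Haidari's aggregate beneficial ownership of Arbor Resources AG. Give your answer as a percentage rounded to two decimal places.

82.90%

Kiran reaches Arbor along 4 paths.
Via Vantage: 81% × 90% = 72.9%.
Via Quillon → Kestrel: 100% × 70% × 5% = 3.5%.
Via Kestrel: 30% × 5% = 1.5%.
Via Quillon: 100% × 5% = 5%.
Total: 72.9% + 3.5% + 1.5% + 5% = 82.9%.
Rounded: 82.90%.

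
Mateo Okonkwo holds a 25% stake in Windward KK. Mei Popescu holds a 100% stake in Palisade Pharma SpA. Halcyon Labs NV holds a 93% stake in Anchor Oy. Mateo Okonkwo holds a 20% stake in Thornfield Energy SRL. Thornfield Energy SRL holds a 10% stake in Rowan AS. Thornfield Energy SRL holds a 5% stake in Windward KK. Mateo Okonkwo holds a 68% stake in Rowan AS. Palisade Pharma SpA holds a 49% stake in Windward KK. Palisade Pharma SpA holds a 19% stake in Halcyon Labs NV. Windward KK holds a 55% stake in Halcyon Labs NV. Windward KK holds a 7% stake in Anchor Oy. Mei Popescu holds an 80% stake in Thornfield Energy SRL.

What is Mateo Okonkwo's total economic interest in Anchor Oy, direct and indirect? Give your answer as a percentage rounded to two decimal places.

Mateo reaches Anchor along 4 paths.
Via Windward → Halcyon: 25% × 55% × 93% = 12.7875%.
Via Thornfield → Windward → Halcyon: 20% × 5% × 55% × 93% = 0.5115%.
Via Windward: 25% × 7% = 1.75%.
Via Thornfield → Windward: 20% × 5% × 7% = 0.07%.
Total: 12.7875% + 0.5115% + 1.75% + 0.07% = 15.119%.
Rounded: 15.12%.

15.12%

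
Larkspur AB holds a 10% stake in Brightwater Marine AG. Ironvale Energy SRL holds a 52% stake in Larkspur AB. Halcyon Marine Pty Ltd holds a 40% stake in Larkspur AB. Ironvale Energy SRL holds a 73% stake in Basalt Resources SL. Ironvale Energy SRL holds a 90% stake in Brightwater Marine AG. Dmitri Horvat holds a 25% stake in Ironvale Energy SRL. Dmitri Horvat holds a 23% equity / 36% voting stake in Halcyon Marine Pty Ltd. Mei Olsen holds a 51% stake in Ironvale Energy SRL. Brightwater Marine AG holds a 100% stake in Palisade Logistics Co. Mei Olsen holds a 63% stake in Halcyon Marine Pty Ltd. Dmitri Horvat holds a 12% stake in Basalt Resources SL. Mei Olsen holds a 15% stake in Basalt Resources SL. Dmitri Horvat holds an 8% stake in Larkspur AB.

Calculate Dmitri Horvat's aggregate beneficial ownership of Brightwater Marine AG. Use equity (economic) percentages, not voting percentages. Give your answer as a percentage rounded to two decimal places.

25.52%

Dmitri reaches Brightwater along 4 paths.
Via Larkspur: 8% × 10% = 0.8%.
Via Ironvale → Larkspur: 25% × 52% × 10% = 1.3%.
Via Halcyon → Larkspur: 23% × 40% × 10% = 0.92%.
Via Ironvale: 25% × 90% = 22.5%.
Total: 0.8% + 1.3% + 0.92% + 22.5% = 25.52%.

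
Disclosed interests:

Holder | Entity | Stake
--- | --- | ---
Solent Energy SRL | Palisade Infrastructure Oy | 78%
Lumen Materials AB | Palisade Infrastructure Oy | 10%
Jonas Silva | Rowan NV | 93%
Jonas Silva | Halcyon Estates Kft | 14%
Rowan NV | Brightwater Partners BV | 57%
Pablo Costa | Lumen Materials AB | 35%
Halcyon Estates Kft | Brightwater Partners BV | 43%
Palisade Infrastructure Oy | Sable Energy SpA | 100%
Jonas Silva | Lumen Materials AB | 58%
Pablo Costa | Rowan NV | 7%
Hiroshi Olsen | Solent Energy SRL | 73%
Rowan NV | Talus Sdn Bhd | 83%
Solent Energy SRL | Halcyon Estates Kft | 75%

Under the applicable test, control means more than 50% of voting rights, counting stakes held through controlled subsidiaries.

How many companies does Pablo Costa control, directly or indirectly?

0

Pablo's largest direct stake is 35% in Lumen, which does not meet the threshold.
Pablo controls 0 companies.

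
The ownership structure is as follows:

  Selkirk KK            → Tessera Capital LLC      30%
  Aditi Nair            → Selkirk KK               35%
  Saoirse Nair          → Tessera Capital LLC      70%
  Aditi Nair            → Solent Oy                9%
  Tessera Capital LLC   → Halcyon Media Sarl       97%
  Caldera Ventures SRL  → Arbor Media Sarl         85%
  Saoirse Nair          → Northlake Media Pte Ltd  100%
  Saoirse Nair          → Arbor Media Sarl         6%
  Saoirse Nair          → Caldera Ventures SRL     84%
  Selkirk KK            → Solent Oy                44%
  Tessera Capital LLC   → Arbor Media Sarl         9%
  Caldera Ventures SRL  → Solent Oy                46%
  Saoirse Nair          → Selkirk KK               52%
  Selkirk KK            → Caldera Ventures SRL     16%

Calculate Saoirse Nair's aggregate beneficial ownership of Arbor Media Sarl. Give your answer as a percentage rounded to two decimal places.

Saoirse reaches Arbor along 5 paths.
Direct stake: 6% = 6%.
Via Tessera: 70% × 9% = 6.3%.
Via Selkirk → Tessera: 52% × 30% × 9% = 1.404%.
Via Caldera: 84% × 85% = 71.4%.
Via Selkirk → Caldera: 52% × 16% × 85% = 7.072%.
Total: 6% + 6.3% + 1.404% + 71.4% + 7.072% = 92.176%.
Rounded: 92.18%.

92.18%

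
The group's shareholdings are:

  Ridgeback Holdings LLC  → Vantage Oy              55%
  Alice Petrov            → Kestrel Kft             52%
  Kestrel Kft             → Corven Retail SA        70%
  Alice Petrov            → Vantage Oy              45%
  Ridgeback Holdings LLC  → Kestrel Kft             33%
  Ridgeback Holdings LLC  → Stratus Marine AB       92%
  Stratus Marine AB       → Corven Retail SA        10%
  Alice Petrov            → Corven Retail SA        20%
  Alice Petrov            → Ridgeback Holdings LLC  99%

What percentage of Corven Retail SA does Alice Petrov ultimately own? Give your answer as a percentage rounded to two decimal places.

Alice reaches Corven along 4 paths.
Via Ridgeback → Kestrel: 99% × 33% × 70% = 22.869%.
Via Kestrel: 52% × 70% = 36.4%.
Direct stake: 20% = 20%.
Via Ridgeback → Stratus: 99% × 92% × 10% = 9.108%.
Total: 22.869% + 36.4% + 20% + 9.108% = 88.377%.
Rounded: 88.38%.

88.38%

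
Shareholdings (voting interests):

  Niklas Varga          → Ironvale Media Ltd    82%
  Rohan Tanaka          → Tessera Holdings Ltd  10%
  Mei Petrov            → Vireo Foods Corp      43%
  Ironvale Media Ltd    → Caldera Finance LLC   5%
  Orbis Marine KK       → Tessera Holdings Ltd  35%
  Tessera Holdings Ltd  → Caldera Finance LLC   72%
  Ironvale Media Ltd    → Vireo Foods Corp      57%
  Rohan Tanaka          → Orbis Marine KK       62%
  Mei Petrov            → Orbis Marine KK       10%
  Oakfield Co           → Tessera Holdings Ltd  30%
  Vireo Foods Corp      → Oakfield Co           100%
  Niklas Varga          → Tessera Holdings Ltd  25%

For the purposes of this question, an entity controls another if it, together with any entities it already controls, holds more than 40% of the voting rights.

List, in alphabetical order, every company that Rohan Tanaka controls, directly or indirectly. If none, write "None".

Rohan holds 62% of Orbis, so Rohan controls Orbis.
Orbis and Rohan together hold 35% + 10% = 45% of Tessera, so Rohan controls Tessera.
Tessera holds 72% of Caldera, so Rohan controls Caldera.
No other company's threshold is met.

Caldera Finance LLC, Orbis Marine KK, Tessera Holdings Ltd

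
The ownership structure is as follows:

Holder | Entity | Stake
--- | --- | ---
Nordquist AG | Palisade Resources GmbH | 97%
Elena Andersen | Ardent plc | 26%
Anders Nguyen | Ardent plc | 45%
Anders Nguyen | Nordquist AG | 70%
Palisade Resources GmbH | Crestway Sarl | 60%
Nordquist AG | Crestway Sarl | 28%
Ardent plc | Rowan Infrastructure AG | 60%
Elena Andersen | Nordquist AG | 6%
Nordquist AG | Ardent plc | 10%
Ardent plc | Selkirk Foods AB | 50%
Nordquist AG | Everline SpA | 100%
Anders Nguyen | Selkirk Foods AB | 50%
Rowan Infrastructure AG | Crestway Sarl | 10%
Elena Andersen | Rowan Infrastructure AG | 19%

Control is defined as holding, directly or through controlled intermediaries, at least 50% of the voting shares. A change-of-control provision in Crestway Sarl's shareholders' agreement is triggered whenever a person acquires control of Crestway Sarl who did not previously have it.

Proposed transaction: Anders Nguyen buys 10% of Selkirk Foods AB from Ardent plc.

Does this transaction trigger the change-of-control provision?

No

The purchase adds only to Anders's holdings (Ardent's stake shrinks), so Anders is the only person who could newly come to control Crestway.
Anders holds 70% of Nordquist, so Anders controls Nordquist.
Nordquist holds 97% of Palisade, so Anders controls Palisade.
Nordquist and Anders together hold 10% + 45% = 55% of Ardent, so Anders controls Ardent.
Ardent holds 60% of Rowan, so Anders controls Rowan.
Nordquist and Palisade and Rowan together hold 28% + 60% + 10% = 98% of Crestway, so Anders controls Crestway.
So Anders already controls Crestway before the transaction.
After the purchase, Anders's direct stake in Selkirk rises to 50% + 10% = 60%, and Ardent's stake falls to 40%.
Anders controlled Crestway already, so this is not a new person acquiring control; every other person's position is unchanged or reduced.
No new person acquires control, so the clause is not triggered.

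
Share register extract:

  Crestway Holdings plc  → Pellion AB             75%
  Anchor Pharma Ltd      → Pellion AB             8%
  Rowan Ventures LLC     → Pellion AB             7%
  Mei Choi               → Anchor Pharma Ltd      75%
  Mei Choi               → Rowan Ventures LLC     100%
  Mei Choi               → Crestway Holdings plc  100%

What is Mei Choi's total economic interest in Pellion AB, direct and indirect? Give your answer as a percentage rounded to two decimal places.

Mei reaches Pellion along 3 paths.
Via Rowan: 100% × 7% = 7%.
Via Crestway: 100% × 75% = 75%.
Via Anchor: 75% × 8% = 6%.
Total: 7% + 75% + 6% = 88%.
Rounded: 88.00%.

88.00%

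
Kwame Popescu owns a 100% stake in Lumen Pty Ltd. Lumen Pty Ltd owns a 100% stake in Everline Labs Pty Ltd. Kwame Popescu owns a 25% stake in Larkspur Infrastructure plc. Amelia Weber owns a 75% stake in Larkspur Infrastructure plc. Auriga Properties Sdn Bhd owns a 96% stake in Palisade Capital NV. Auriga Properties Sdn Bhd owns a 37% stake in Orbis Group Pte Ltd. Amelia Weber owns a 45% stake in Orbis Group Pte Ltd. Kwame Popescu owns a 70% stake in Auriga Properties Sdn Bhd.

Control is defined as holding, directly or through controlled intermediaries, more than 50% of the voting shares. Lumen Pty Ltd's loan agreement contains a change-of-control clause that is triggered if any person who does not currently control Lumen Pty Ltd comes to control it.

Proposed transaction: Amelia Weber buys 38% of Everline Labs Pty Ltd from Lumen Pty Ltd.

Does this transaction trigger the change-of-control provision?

The purchase adds only to Amelia's holdings (Lumen's stake shrinks), so Amelia is the only person who could newly come to control Lumen.
Amelia holds 75% of Larkspur, so Amelia controls Larkspur.
Neither Amelia nor any entity Amelia controls holds any voting interest in Lumen.
So before the transaction, Amelia does not control Lumen.
After the purchase, Amelia holds 38% of Everline directly, and Lumen's stake falls to 62%.
Amelia's side now holds 38% of Everline, not > 50%, so Amelia still does not control Everline.
After the transaction, neither Amelia nor any entity Amelia controls holds a voting interest in Lumen, so Amelia still does not control it.
No new person acquires control, so the clause is not triggered.

No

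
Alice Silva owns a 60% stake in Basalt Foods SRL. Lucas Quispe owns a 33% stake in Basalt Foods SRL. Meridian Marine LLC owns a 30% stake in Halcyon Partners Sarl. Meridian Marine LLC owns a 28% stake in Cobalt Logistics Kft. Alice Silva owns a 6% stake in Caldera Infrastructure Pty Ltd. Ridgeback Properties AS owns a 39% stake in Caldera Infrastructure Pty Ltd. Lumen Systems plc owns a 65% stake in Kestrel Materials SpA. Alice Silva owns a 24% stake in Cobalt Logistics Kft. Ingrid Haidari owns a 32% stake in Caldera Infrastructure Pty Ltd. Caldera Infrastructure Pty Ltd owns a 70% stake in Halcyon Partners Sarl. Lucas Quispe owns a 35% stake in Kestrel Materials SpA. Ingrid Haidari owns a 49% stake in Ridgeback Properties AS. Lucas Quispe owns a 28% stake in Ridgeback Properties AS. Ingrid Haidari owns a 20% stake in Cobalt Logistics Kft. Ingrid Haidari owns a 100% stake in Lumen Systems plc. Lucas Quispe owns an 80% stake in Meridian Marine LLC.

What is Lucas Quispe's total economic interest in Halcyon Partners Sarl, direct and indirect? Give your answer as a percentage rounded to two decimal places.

Lucas reaches Halcyon along 2 paths.
Via Ridgeback → Caldera: 28% × 39% × 70% = 7.644%.
Via Meridian: 80% × 30% = 24%.
Total: 7.644% + 24% = 31.644%.
Rounded: 31.64%.

31.64%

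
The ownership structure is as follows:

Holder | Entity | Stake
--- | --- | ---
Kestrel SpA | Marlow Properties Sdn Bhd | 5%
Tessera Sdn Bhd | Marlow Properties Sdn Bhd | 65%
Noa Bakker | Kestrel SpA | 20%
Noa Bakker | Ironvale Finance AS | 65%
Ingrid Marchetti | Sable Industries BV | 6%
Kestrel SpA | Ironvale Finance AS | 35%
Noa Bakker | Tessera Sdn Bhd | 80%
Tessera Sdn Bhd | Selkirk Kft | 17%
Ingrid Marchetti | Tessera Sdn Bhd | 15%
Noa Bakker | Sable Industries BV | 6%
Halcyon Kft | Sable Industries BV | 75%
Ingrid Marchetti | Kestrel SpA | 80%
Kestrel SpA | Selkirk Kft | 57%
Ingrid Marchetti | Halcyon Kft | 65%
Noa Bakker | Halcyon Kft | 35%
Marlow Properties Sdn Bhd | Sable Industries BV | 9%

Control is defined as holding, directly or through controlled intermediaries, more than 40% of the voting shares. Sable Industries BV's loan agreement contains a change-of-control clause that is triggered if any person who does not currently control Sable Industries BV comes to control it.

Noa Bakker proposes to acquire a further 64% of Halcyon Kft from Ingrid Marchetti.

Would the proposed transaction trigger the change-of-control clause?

The purchase adds only to Noa's holdings (Ingrid's stake shrinks), so Noa is the only person who could newly come to control Sable.
Noa holds 80% of Tessera, so Noa controls Tessera.
Tessera holds 65% of Marlow, so Noa controls Marlow.
Noa holds 65% of Ironvale, so Noa controls Ironvale.
In Sable, Noa's side holds only 9% + 6% = 15%, not > 40%.
So before the transaction, Noa does not control Sable.
After the purchase, Noa's direct stake in Halcyon rises to 35% + 64% = 99%, and Ingrid's stake falls to 1%.
Noa holds 99% of Halcyon, so Noa controls Halcyon.
Marlow and Noa and Halcyon together hold 9% + 6% + 75% = 90% of Sable, so Noa controls Sable.
Noa did not control Sable before and does after, so the clause is triggered.

Yes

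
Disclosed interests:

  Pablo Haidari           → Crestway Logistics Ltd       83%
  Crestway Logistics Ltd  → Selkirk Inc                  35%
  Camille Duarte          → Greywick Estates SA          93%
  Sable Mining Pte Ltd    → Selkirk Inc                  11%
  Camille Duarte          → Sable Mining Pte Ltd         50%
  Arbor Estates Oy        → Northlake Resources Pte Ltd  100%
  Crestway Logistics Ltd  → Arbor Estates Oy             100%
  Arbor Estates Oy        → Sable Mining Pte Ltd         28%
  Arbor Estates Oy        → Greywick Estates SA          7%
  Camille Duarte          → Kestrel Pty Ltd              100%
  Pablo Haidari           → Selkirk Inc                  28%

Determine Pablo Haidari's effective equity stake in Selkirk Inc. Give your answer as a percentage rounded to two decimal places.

59.61%

Pablo reaches Selkirk along 3 paths.
Via Crestway → Arbor → Sable: 83% × 100% × 28% × 11% = 2.5564%.
Direct stake: 28% = 28%.
Via Crestway: 83% × 35% = 29.05%.
Total: 2.5564% + 28% + 29.05% = 59.6064%.
Rounded: 59.61%.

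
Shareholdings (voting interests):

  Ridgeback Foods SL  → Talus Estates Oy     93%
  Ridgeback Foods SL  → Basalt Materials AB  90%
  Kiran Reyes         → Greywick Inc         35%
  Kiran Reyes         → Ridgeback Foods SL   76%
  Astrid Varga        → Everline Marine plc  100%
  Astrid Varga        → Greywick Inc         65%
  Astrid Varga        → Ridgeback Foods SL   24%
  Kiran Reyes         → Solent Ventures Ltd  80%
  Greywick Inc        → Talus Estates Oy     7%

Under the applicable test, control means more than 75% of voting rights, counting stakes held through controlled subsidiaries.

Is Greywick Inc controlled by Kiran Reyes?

No

Kiran holds 76% of Ridgeback, so Kiran controls Ridgeback.
Kiran holds 80% of Solent, so Kiran controls Solent.
Ridgeback holds 93% of Talus, so Kiran controls Talus.
Ridgeback holds 90% of Basalt, so Kiran controls Basalt.
In Greywick, Kiran's side holds only 35%, not > 75%.
So Kiran does not control Greywick.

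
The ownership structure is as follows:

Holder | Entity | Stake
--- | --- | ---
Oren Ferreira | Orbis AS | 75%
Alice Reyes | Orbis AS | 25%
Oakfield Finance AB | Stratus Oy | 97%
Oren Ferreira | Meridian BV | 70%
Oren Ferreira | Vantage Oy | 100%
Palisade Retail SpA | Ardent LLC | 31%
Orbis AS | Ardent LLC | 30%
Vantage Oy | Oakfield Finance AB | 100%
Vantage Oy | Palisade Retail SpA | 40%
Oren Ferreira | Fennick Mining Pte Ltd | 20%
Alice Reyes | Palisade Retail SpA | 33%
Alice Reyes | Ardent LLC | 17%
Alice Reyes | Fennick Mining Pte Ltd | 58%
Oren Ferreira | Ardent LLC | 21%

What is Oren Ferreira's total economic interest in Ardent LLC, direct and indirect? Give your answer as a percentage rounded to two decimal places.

55.90%

Oren reaches Ardent along 3 paths.
Direct stake: 21% = 21%.
Via Orbis: 75% × 30% = 22.5%.
Via Vantage → Palisade: 100% × 40% × 31% = 12.4%.
Total: 21% + 22.5% + 12.4% = 55.9%.
Rounded: 55.90%.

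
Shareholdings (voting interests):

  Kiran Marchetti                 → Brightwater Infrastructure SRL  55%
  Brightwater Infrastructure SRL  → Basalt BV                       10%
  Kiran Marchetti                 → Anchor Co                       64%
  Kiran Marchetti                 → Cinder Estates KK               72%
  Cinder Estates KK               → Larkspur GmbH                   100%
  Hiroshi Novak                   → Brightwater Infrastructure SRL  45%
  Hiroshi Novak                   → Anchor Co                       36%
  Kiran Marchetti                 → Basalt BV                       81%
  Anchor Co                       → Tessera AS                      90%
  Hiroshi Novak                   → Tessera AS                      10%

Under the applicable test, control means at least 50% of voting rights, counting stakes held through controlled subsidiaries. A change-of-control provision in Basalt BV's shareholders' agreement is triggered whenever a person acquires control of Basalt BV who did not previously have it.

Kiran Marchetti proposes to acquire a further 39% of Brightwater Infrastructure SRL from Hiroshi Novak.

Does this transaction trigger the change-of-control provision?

The purchase adds only to Kiran's holdings (Hiroshi's stake shrinks), so Kiran is the only person who could newly come to control Basalt.
Kiran holds 55% of Brightwater, so Kiran controls Brightwater.
Kiran and Brightwater together hold 81% + 10% = 91% of Basalt, so Kiran controls Basalt.
So Kiran already controls Basalt before the transaction.
After the purchase, Kiran's direct stake in Brightwater rises to 55% + 39% = 94%, and Hiroshi's stake falls to 6%.
Kiran controlled Basalt already, so this is not a new person acquiring control; every other person's position is unchanged or reduced.
No new person acquires control, so the clause is not triggered.

No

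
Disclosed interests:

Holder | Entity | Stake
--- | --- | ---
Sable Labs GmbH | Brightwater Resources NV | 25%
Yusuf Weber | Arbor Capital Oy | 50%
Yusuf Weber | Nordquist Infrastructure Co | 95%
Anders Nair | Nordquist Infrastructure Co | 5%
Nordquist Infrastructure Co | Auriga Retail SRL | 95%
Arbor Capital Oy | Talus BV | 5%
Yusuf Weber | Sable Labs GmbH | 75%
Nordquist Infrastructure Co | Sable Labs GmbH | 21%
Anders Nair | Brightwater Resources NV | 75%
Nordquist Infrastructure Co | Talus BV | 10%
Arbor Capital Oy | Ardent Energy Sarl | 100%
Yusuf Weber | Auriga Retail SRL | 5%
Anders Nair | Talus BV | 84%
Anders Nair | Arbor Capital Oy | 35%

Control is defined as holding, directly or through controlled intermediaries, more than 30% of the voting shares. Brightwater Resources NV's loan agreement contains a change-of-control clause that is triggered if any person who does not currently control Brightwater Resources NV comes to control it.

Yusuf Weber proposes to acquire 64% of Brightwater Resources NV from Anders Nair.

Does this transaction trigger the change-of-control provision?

Yes

The purchase adds only to Yusuf's holdings (Anders's stake shrinks), so Yusuf is the only person who could newly come to control Brightwater.
Yusuf holds 50% of Arbor, so Yusuf controls Arbor.
Yusuf holds 95% of Nordquist, so Yusuf controls Nordquist.
Nordquist and Yusuf together hold 95% + 5% = 100% of Auriga, so Yusuf controls Auriga.
Nordquist and Yusuf together hold 21% + 75% = 96% of Sable, so Yusuf controls Sable.
Arbor holds 100% of Ardent, so Yusuf controls Ardent.
In Brightwater, Yusuf's side holds only 25%, not > 30%.
So before the transaction, Yusuf does not control Brightwater.
After the purchase, Yusuf holds 64% of Brightwater directly, and Anders's stake falls to 11%.
Sable and Yusuf together hold 25% + 64% = 89% of Brightwater, so Yusuf controls Brightwater.
Yusuf did not control Brightwater before and does after, so the clause is triggered.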